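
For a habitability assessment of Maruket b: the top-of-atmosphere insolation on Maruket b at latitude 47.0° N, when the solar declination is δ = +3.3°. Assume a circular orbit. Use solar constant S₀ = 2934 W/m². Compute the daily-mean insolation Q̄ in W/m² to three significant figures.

Q̄ ≈ 699 W/m²

cos H₀ = −tan(+47.0°) tan(+3.300°) = -0.0618, H₀ = 1.6327 rad.
Bracket: H₀ sin φ sin δ + cos φ cos δ sin H₀ = 1.6327×0.73135×0.05756 + 0.68200×0.99834×0.99809 = 0.068731 + 0.679567 = 0.748298.
Q̄ = (S₀/π) × [bracket] = (2934/π) × 0.748298 = 698.9 W/m².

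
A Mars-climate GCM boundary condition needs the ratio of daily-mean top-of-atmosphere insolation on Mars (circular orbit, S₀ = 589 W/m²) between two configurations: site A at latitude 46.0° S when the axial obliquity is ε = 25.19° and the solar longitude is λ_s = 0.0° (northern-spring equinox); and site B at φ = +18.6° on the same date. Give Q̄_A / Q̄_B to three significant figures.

Q̄_A / Q̄_B ≈ 0.733

— Configuration A (φ=-46.0°):
Solar declination: sin δ = sin ε · sin λ_s = sin 25.19° × sin 0.0° = 0.00000, so δ = +0.000°.
cos H₀ = −tan(-46.0°) tan(+0.000°) = 0.0000, H₀ = 1.5708 rad.
Bracket: H₀ sin φ sin δ + cos φ cos δ sin H₀ = 1.5708×-0.71934×0.00000 + 0.69466×1.00000×1.00000 = -0.000000 + 0.694660 = 0.694660.
Q̄ = (S₀/π) × [bracket] = (589/π) × 0.694660 = 130.24 W/m².
— Configuration B (φ=+18.6°):
cos H₀ = −tan(+18.6°) tan(+0.000°) = -0.0000, H₀ = 1.5708 rad.
Bracket: H₀ sin φ sin δ + cos φ cos δ sin H₀ = 1.5708×0.31896×0.00000 + 0.94777×1.00000×1.00000 = 0.000000 + 0.947770 = 0.947770.
Q̄ = (S₀/π) × [bracket] = (589/π) × 0.947770 = 177.69 W/m².
Ratio Q̄_A / Q̄_B = 130.24 / 177.69 = 0.7330.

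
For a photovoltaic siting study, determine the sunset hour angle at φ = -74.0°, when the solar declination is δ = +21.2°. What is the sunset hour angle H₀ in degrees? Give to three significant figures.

H₀ = 0.00°

cos H₀ = −tan φ · tan δ = 1.3527 ≥ 1, so the Sun never rises (polar night) and H₀ = 0.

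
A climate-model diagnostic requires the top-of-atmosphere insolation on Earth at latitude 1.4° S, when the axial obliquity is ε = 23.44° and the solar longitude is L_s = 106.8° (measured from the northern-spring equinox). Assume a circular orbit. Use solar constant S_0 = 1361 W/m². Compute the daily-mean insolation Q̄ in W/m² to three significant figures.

Q̄ ≈ 394 W/m²

Solar declination: sin δ = sin ε · sin L_s = sin 23.44° × sin 106.8° = 0.38081, so δ = +22.384°.
cos h₀ = −tan(-1.4°) tan(+22.384°) = 0.0101, h₀ = 1.5607 rad.
Bracket: h₀ sin ϕ sin δ + cos ϕ cos δ sin h₀ = 1.5607×-0.02443×0.38081 + 0.99970×0.92465×0.99995 = -0.014519 + 0.924326 = 0.909807.
Q̄ = (S_0/π) × [bracket] = (1361/π) × 0.909807 = 394.1 W/m².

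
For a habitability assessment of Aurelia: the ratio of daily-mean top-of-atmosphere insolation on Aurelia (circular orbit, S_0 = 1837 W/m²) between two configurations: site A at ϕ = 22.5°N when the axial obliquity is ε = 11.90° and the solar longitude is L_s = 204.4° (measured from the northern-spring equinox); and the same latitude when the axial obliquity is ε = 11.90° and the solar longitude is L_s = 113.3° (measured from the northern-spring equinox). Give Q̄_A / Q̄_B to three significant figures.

— Configuration A (ϕ=+22.5°):
Solar declination: sin δ = sin ε · sin L_s = sin 11.90° × sin 204.4° = -0.08518, so δ = -4.887°.
cos h₀ = −tan(+22.5°) tan(-4.887°) = 0.0354, h₀ = 1.5354 rad.
Bracket: h₀ sin ϕ sin δ + cos ϕ cos δ sin h₀ = 1.5354×0.38268×-0.08518 + 0.92388×0.99637×0.99937 = -0.050049 + 0.919946 = 0.869897.
Q̄ = (S_0/π) × [bracket] = (1837/π) × 0.869897 = 508.66 W/m².
— Configuration B (ϕ=+22.5°):
Solar declination: sin δ = sin ε · sin L_s = sin 11.90° × sin 113.3° = 0.18939, so δ = +10.917°.
cos h₀ = −tan(+22.5°) tan(+10.917°) = -0.0799, h₀ = 1.6508 rad.
Bracket: h₀ sin ϕ sin δ + cos ϕ cos δ sin h₀ = 1.6508×0.38268×0.18939 + 0.92388×0.98190×0.99680 = 0.119643 + 0.904255 = 1.023898.
Q̄ = (S_0/π) × [bracket] = (1837/π) × 1.023898 = 598.71 W/m².
Ratio Q̄_A / Q̄_B = 508.66 / 598.71 = 0.8496.

Q̄_A / Q̄_B ≈ 0.850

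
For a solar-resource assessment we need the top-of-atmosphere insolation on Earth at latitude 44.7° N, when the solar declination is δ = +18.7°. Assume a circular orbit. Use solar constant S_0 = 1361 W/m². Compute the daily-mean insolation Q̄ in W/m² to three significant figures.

Q̄ ≈ 462 W/m²

cos h₀ = −tan(+44.7°) tan(+18.700°) = -0.3350, h₀ = 1.9124 rad.
Bracket: h₀ sin ϕ sin δ + cos ϕ cos δ sin h₀ = 1.9124×0.70339×0.32061 + 0.71080×0.94721×0.94223 = 0.431273 + 0.634382 = 1.065655.
Q̄ = (S_0/π) × [bracket] = (1361/π) × 1.065655 = 461.7 W/m².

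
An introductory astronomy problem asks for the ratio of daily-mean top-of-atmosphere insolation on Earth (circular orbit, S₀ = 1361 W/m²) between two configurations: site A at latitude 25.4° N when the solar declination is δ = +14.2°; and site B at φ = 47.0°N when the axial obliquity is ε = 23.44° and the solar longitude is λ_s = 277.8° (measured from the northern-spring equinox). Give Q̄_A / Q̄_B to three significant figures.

Q̄_A / Q̄_B ≈ 4.34

— Configuration A (φ=+25.4°):
cos H₀ = −tan(+25.4°) tan(+14.200°) = -0.1202, H₀ = 1.6912 rad.
Bracket: H₀ sin φ sin δ + cos φ cos δ sin H₀ = 1.6912×0.42894×0.24531 + 0.90334×0.96945×0.99276 = 0.177954 + 0.869403 = 1.047357.
Q̄ = (S₀/π) × [bracket] = (1361/π) × 1.047357 = 453.74 W/m².
— Configuration B (φ=+47.0°):
Solar declination: sin δ = sin ε · sin λ_s = sin 23.44° × sin 277.8° = -0.39411, so δ = -23.210°.
cos H₀ = −tan(+47.0°) tan(-23.210°) = 0.4598, H₀ = 1.0930 rad.
Bracket: H₀ sin φ sin δ + cos φ cos δ sin H₀ = 1.0930×0.73135×-0.39411 + 0.68200×0.91906×0.88800 = -0.315038 + 0.556597 = 0.241559.
Q̄ = (S₀/π) × [bracket] = (1361/π) × 0.241559 = 104.65 W/m².
Ratio Q̄_A / Q̄_B = 453.74 / 104.65 = 4.336.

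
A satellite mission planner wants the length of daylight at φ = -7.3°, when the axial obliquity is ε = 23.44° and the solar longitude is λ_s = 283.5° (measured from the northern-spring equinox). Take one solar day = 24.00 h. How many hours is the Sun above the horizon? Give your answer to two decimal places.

Solar declination: sin δ = sin ε · sin λ_s = sin 23.44° × sin 283.5° = -0.38680, so δ = -22.755°.
cos H₀ = −tan φ · tan δ = −tan(-7.3°) × tan(-22.755°) = -0.0537, so H₀ = 1.6246 rad = 93.08°.
Daylight = 2H₀/(2π) × 24.00 h = (1.6246/π) × 24.00 = 12.41 h.

12.41 h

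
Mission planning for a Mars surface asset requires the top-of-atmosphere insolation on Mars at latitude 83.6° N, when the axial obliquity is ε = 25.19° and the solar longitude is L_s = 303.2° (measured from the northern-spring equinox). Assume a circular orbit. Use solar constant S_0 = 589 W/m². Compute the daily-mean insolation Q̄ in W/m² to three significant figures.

Q̄ ≈ 0.00 W/m²

Solar declination: sin δ = sin ε · sin L_s = sin 25.19° × sin 303.2° = -0.35614, so δ = -20.864°.
cos h₀ = −tan(+83.6°) tan(-20.864°) = 3.3979 ≥ 1 ⇒ polar night, h₀ = 0 and Q̄ = 0.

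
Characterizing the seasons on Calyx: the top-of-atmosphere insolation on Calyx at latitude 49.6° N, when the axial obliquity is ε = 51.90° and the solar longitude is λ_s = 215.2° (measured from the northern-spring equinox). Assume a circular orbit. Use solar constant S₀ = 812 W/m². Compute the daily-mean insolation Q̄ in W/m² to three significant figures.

Q̄ ≈ 36.6 W/m²

Solar declination: sin δ = sin ε · sin λ_s = sin 51.90° × sin 215.2° = -0.45361, so δ = -26.976°.
cos H₀ = −tan(+49.6°) tan(-26.976°) = 0.5981, H₀ = 0.9297 rad.
Bracket: H₀ sin φ sin δ + cos φ cos δ sin H₀ = 0.9297×0.76154×-0.45361 + 0.64812×0.89120×0.80145 = -0.321158 + 0.462921 = 0.141763.
Q̄ = (S₀/π) × [bracket] = (812/π) × 0.141763 = 36.64 W/m².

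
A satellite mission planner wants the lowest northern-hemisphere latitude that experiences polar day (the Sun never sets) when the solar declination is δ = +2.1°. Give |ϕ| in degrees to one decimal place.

|ϕ| = 87.9°

Polar day requires cos h₀ = −tan ϕ tan δ ≤ −1, i.e. tan ϕ tan δ ≥ 1.
The boundary is |tan ϕ| · |tan δ| = 1, so |ϕ| = 90° − |δ| = 90° − 2.1° = 87.9° in the northern hemisphere.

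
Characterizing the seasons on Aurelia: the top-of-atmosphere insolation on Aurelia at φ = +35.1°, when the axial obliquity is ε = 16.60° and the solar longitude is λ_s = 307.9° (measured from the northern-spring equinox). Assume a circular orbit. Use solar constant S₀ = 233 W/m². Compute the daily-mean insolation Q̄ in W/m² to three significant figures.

Q̄ ≈ 44.8 W/m²

Solar declination: sin δ = sin ε · sin λ_s = sin 16.60° × sin 307.9° = -0.22543, so δ = -13.028°.
cos H₀ = −tan(+35.1°) tan(-13.028°) = 0.1626, H₀ = 1.4074 rad.
Bracket: H₀ sin φ sin δ + cos φ cos δ sin H₀ = 1.4074×0.57501×-0.22543 + 0.81815×0.97426×0.98669 = -0.182434 + 0.786482 = 0.604048.
Q̄ = (S₀/π) × [bracket] = (233/π) × 0.604048 = 44.80 W/m².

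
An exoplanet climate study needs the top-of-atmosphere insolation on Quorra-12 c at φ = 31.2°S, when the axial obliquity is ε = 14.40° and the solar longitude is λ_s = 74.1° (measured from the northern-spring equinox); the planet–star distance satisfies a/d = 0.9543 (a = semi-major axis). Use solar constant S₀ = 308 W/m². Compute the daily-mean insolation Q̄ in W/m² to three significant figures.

Q̄ ≈ 57.6 W/m²

Solar declination: sin δ = sin ε · sin λ_s = sin 14.40° × sin 74.1° = 0.23918, so δ = +13.838°.
cos H₀ = −tan(-31.2°) tan(+13.838°) = 0.1492, H₀ = 1.4211 rad.
Bracket: H₀ sin φ sin δ + cos φ cos δ sin H₀ = 1.4211×-0.51803×0.23918 + 0.85536×0.97098×0.98881 = -0.176078 + 0.821244 = 0.645166.
Inverse-square distance factor (a/d)² = 0.9543² = 0.910688.
Q̄ = (S₀/π) × 0.910688 × [bracket] = (308/π) × 0.910688 × 0.645166 = 57.60 W/m².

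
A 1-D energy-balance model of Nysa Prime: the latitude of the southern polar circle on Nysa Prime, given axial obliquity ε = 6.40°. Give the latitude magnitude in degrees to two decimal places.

83.60°

The polar circle is the lowest latitude that experiences at least one full rotation of continuous darkness at the northern-summer solstice; it lies at |ϕ| = 90° − ε = 90° − 6.40° = 83.60°.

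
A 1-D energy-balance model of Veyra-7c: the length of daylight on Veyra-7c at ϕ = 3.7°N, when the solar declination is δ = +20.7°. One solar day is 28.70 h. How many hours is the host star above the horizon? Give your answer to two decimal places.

14.57 h

cos h₀ = −tan ϕ · tan δ = −tan(+3.7°) × tan(+20.700°) = -0.0244, so h₀ = 1.5952 rad = 91.40°.
Daylight = 2h₀/(2π) × 28.70 h = (1.5952/π) × 28.70 = 14.57 h.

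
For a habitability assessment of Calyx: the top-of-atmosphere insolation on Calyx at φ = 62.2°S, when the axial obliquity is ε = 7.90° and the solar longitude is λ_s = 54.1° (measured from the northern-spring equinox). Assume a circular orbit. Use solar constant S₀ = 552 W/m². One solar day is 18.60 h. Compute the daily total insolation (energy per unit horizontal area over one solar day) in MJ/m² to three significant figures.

Solar declination: sin δ = sin ε · sin λ_s = sin 7.90° × sin 54.1° = 0.11134, so δ = +6.392°.
cos H₀ = −tan(-62.2°) tan(+6.392°) = 0.2125, H₀ = 1.3567 rad.
Bracket: H₀ sin φ sin δ + cos φ cos δ sin H₀ = 1.3567×-0.88458×0.11134 + 0.46639×0.99378×0.97716 = -0.133620 + 0.452903 = 0.319283.
Q̄ = (S₀/π) × [bracket] = (552/π) × 0.319283 = 56.100 W/m².
Daily total = Q̄ × 18.60 h × 3600 s/h = 56.100 × 18.60 × 3600 / 10⁶ = 3.756 MJ/m².

3.76 MJ/m²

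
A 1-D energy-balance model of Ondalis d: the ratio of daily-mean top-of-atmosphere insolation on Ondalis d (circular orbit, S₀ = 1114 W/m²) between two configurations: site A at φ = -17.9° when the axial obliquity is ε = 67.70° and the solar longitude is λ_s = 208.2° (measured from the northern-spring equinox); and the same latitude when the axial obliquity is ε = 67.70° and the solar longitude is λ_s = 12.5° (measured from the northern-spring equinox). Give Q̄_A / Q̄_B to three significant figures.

— Configuration A (φ=-17.9°):
Solar declination: sin δ = sin ε · sin λ_s = sin 67.70° × sin 208.2° = -0.43721, so δ = -25.926°.
cos H₀ = −tan(-17.9°) tan(-25.926°) = -0.1570, H₀ = 1.7285 rad.
Bracket: H₀ sin φ sin δ + cos φ cos δ sin H₀ = 1.7285×-0.30736×-0.43721 + 0.95159×0.89936×0.98760 = 0.232277 + 0.845210 = 1.077487.
Q̄ = (S₀/π) × [bracket] = (1114/π) × 1.077487 = 382.07 W/m².
— Configuration B (φ=-17.9°):
Solar declination: sin δ = sin ε · sin λ_s = sin 67.70° × sin 12.5° = 0.20025, so δ = +11.552°.
cos H₀ = −tan(-17.9°) tan(+11.552°) = 0.0660, H₀ = 1.5047 rad.
Bracket: H₀ sin φ sin δ + cos φ cos δ sin H₀ = 1.5047×-0.30736×0.20025 + 0.95159×0.97974×0.99782 = -0.092613 + 0.930278 = 0.837665.
Q̄ = (S₀/π) × [bracket] = (1114/π) × 0.837665 = 297.03 W/m².
Ratio Q̄_A / Q̄_B = 382.07 / 297.03 = 1.286.

Q̄_A / Q̄_B ≈ 1.29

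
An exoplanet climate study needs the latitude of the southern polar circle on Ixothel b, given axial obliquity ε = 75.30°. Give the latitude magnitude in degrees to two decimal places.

14.70°

The polar circle is the lowest latitude that experiences at least one full rotation of continuous darkness at the northern-summer solstice; it lies at |ϕ| = 90° − ε = 90° − 75.30° = 14.70°.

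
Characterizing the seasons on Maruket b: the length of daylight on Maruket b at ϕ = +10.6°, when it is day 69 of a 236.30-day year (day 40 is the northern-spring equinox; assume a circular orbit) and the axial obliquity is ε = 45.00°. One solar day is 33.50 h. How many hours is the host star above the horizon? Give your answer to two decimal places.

Solar longitude: L_s = 360° × (69 − 40)/236.30 = 44.181°.
sin δ = sin 45.00° × sin 44.181° = 0.49280, so δ = +29.525°.
cos h₀ = −tan ϕ · tan δ = −tan(+10.6°) × tan(+29.525°) = -0.1060, so h₀ = 1.6770 rad = 96.08°.
Daylight = 2h₀/(2π) × 33.50 h = (1.6770/π) × 33.50 = 17.88 h.

17.88 h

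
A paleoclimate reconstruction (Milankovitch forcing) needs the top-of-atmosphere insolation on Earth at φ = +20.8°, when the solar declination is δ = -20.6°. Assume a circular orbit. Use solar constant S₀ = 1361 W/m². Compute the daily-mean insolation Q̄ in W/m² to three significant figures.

Q̄ ≈ 298 W/m²

cos H₀ = −tan(+20.8°) tan(-20.600°) = 0.1428, H₀ = 1.4275 rad.
Bracket: H₀ sin φ sin δ + cos φ cos δ sin H₀ = 1.4275×0.35511×-0.35184 + 0.93483×0.93606×0.98975 = -0.178355 + 0.866088 = 0.687733.
Q̄ = (S₀/π) × [bracket] = (1361/π) × 0.687733 = 297.9 W/m².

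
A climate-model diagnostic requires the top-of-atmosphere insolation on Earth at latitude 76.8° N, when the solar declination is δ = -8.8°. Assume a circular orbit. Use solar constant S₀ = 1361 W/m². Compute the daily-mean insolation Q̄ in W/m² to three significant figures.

Q̄ ≈ 18.6 W/m²

cos H₀ = −tan(+76.8°) tan(-8.800°) = 0.6600, H₀ = 0.8499 rad.
Bracket: H₀ sin φ sin δ + cos φ cos δ sin H₀ = 0.8499×0.97358×-0.15299 + 0.22835×0.98823×0.75124 = -0.126591 + 0.169527 = 0.042936.
Q̄ = (S₀/π) × [bracket] = (1361/π) × 0.042936 = 18.60 W/m².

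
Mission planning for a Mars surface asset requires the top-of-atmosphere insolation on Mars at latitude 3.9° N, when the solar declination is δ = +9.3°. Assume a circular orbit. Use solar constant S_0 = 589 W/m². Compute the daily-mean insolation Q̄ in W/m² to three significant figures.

cos h₀ = −tan(+3.9°) tan(+9.300°) = -0.0112, h₀ = 1.5820 rad.
Bracket: h₀ sin ϕ sin δ + cos ϕ cos δ sin h₀ = 1.5820×0.06802×0.16160 + 0.99768×0.98686×0.99994 = 0.017389 + 0.984511 = 1.001900.
Q̄ = (S_0/π) × [bracket] = (589/π) × 1.001900 = 187.8 W/m².

Q̄ ≈ 188 W/m²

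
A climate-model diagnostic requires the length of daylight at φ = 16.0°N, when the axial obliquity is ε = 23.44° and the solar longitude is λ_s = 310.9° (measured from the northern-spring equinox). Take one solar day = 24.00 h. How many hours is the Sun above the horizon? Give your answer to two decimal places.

Solar declination: sin δ = sin ε · sin λ_s = sin 23.44° × sin 310.9° = -0.30067, so δ = -17.498°.
cos H₀ = −tan φ · tan δ = −tan(+16.0°) × tan(-17.498°) = 0.0904, so H₀ = 1.4803 rad = 84.81°.
Daylight = 2H₀/(2π) × 24.00 h = (1.4803/π) × 24.00 = 11.31 h.

11.31 h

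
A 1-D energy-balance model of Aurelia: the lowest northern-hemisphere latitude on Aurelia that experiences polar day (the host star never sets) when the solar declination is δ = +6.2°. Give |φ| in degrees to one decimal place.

|φ| = 83.8°

Polar day requires cos H₀ = −tan φ tan δ ≤ −1, i.e. tan φ tan δ ≥ 1.
The boundary is |tan φ| · |tan δ| = 1, so |φ| = 90° − |δ| = 90° − 6.2° = 83.8° in the northern hemisphere.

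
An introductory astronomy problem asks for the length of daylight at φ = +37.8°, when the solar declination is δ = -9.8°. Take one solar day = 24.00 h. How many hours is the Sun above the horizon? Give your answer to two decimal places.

cos H₀ = −tan φ · tan δ = −tan(+37.8°) × tan(-9.800°) = 0.1340, so H₀ = 1.4364 rad = 82.30°.
Daylight = 2H₀/(2π) × 24.00 h = (1.4364/π) × 24.00 = 10.97 h.

10.97 h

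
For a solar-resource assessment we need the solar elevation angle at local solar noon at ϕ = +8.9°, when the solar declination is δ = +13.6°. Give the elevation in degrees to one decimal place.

85.3°

At local noon the hour angle is zero, so the zenith angle equals |ϕ − δ| = |+8.9° − (+13.600°)| = 4.700°.
Elevation = 90° − 4.700° = 85.3°.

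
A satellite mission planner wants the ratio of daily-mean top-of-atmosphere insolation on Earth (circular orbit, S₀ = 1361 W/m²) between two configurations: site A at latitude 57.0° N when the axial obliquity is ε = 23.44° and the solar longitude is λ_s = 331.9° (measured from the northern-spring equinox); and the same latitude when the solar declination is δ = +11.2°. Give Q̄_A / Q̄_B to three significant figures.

— Configuration A (φ=+57.0°):
Solar declination: sin δ = sin ε · sin λ_s = sin 23.44° × sin 331.9° = -0.18736, so δ = -10.799°.
cos H₀ = −tan(+57.0°) tan(-10.799°) = 0.2937, H₀ = 1.2727 rad.
Bracket: H₀ sin φ sin δ + cos φ cos δ sin H₀ = 1.2727×0.83867×-0.18736 + 0.54464×0.98229×0.95589 = -0.199983 + 0.511396 = 0.311413.
Q̄ = (S₀/π) × [bracket] = (1361/π) × 0.311413 = 134.91 W/m².
— Configuration B (φ=+57.0°):
cos H₀ = −tan(+57.0°) tan(+11.200°) = -0.3049, H₀ = 1.8806 rad.
Bracket: H₀ sin φ sin δ + cos φ cos δ sin H₀ = 1.8806×0.83867×0.19423 + 0.54464×0.98096×0.95238 = 0.306340 + 0.508828 = 0.815168.
Q̄ = (S₀/π) × [bracket] = (1361/π) × 0.815168 = 353.15 W/m².
Ratio Q̄_A / Q̄_B = 134.91 / 353.15 = 0.3820.

Q̄_A / Q̄_B ≈ 0.382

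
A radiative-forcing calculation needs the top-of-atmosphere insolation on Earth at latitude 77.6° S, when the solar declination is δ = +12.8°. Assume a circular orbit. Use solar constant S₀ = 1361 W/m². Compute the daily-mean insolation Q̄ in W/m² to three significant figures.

cos H₀ = −tan(-77.6°) tan(+12.800°) = 1.0333 ≥ 1 ⇒ polar night, H₀ = 0 and Q̄ = 0.

Q̄ ≈ 0.00 W/m²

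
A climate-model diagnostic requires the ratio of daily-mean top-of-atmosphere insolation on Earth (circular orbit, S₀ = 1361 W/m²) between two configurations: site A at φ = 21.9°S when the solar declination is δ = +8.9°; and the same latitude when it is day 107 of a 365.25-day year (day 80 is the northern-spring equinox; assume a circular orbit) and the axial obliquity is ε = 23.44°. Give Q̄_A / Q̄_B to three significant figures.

Q̄_A / Q̄_B ≈ 1.02

— Configuration A (φ=-21.9°):
cos H₀ = −tan(-21.9°) tan(+8.900°) = 0.0630, H₀ = 1.5078 rad.
Bracket: H₀ sin φ sin δ + cos φ cos δ sin H₀ = 1.5078×-0.37299×0.15471 + 0.92784×0.98796×0.99802 = -0.087008 + 0.914854 = 0.827846.
Q̄ = (S₀/π) × [bracket] = (1361/π) × 0.827846 = 358.64 W/m².
— Configuration B (φ=-21.9°):
Solar longitude: λ_s = 360° × (107 − 80)/365.25 = 26.612°.
sin δ = sin 23.44° × sin 26.612° = 0.17819, so δ = +10.264°.
cos H₀ = −tan(-21.9°) tan(+10.264°) = 0.0728, H₀ = 1.4979 rad.
Bracket: H₀ sin φ sin δ + cos φ cos δ sin H₀ = 1.4979×-0.37299×0.17819 + 0.92784×0.98400×0.99735 = -0.099555 + 0.910575 = 0.811020.
Q̄ = (S₀/π) × [bracket] = (1361/π) × 0.811020 = 351.35 W/m².
Ratio Q̄_A / Q̄_B = 358.64 / 351.35 = 1.021.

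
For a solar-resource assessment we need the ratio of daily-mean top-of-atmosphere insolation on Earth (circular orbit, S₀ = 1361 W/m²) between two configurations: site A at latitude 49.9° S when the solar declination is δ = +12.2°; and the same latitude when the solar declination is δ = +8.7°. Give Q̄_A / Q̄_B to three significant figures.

Q̄_A / Q̄_B ≈ 0.852

— Configuration A (φ=-49.9°):
cos H₀ = −tan(-49.9°) tan(+12.200°) = 0.2568, H₀ = 1.3111 rad.
Bracket: H₀ sin φ sin δ + cos φ cos δ sin H₀ = 1.3111×-0.76492×0.21132 + 0.64412×0.97742×0.96648 = -0.211930 + 0.608472 = 0.396542.
Q̄ = (S₀/π) × [bracket] = (1361/π) × 0.396542 = 171.79 W/m².
— Configuration B (φ=-49.9°):
cos H₀ = −tan(-49.9°) tan(+8.700°) = 0.1817, H₀ = 1.3881 rad.
Bracket: H₀ sin φ sin δ + cos φ cos δ sin H₀ = 1.3881×-0.76492×0.15126 + 0.64412×0.98849×0.98335 = -0.160606 + 0.626105 = 0.465499.
Q̄ = (S₀/π) × [bracket] = (1361/π) × 0.465499 = 201.66 W/m².
Ratio Q̄_A / Q̄_B = 171.79 / 201.66 = 0.8519.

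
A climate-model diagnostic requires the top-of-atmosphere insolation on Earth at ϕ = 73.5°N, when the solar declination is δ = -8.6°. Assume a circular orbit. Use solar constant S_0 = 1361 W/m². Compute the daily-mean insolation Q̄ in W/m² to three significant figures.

cos h₀ = −tan(+73.5°) tan(-8.600°) = 0.5106, h₀ = 1.0350 rad.
Bracket: h₀ sin ϕ sin δ + cos ϕ cos δ sin h₀ = 1.0350×0.95882×-0.14954 + 0.28402×0.98876×0.85984 = -0.148400 + 0.241467 = 0.093067.
Q̄ = (S_0/π) × [bracket] = (1361/π) × 0.093067 = 40.32 W/m².

Q̄ ≈ 40.3 W/m²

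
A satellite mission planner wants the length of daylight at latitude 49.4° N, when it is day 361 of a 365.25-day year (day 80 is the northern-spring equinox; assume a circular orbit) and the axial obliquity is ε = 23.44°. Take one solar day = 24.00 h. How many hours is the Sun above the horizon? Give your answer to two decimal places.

Solar longitude: λ_s = 360° × (361 − 80)/365.25 = 276.961°.
sin δ = sin 23.44° × sin 276.961° = -0.39486, so δ = -23.257°.
cos H₀ = −tan φ · tan δ = −tan(+49.4°) × tan(-23.257°) = 0.5014, so H₀ = 1.0455 rad = 59.91°.
Daylight = 2H₀/(2π) × 24.00 h = (1.0455/π) × 24.00 = 7.99 h.

7.99 h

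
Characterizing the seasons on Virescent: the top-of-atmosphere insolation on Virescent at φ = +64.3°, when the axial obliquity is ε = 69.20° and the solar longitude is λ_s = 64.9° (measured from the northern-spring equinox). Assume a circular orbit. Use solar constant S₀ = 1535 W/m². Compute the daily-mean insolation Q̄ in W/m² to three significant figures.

Q̄ ≈ 1.17e+03 W/m²

Solar declination: sin δ = sin ε · sin λ_s = sin 69.20° × sin 64.9° = 0.84655, so δ = +57.838°.
cos H₀ = −tan(+64.3°) tan(+57.838°) = -3.3045 ≤ −1 ⇒ polar day, H₀ = π.
Bracket: H₀ sin φ sin δ + cos φ cos δ sin H₀ = 3.1416×0.90108×0.84655 + 0.43366×0.53231×0.00000 = 2.396442 + 0.000000 = 2.396442.
Q̄ = (S₀/π) × [bracket] = (1535/π) × 2.396442 = 1171 W/m².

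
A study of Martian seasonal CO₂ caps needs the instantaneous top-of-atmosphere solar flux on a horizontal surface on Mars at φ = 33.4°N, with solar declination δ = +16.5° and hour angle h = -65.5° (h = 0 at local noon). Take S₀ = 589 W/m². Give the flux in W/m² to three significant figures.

288 W/m²

cos θ_z = sin φ sin δ + cos φ cos δ cos h = 0.156345 + 0.331949 = 0.488294.
Flux = S₀ · cos θ_z = 589 × 0.488294 = 287.6 W/m².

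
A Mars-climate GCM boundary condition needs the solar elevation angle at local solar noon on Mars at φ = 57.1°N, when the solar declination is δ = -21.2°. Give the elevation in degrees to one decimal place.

11.7°

At local noon the hour angle is zero, so the zenith angle equals |φ − δ| = |+57.1° − (-21.200°)| = 78.300°.
Elevation = 90° − 78.300° = 11.7°.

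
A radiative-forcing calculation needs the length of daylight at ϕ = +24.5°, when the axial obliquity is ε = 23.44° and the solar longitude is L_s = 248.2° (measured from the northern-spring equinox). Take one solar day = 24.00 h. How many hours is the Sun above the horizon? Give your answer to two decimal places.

10.61 h

Solar declination: sin δ = sin ε · sin L_s = sin 23.44° × sin 248.2° = -0.36934, so δ = -21.675°.
cos h₀ = −tan ϕ · tan δ = −tan(+24.5°) × tan(-21.675°) = 0.1811, so h₀ = 1.3887 rad = 79.56°.
Daylight = 2h₀/(2π) × 24.00 h = (1.3887/π) × 24.00 = 10.61 h.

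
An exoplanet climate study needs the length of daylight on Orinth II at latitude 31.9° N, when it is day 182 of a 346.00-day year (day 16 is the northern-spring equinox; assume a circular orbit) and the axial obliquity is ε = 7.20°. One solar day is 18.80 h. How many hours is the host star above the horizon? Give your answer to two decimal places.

9.46 h

Solar longitude: L_s = 360° × (182 − 16)/346.00 = 172.717°.
sin δ = sin 7.20° × sin 172.717° = 0.01589, so δ = +0.910°.
cos h₀ = −tan ϕ · tan δ = −tan(+31.9°) × tan(+0.910°) = -0.0099, so h₀ = 1.5807 rad = 90.57°.
Daylight = 2h₀/(2π) × 18.80 h = (1.5807/π) × 18.80 = 9.46 h.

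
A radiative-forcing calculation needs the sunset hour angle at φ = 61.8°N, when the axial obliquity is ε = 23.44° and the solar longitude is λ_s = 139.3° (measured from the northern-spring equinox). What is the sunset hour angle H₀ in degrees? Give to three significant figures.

Solar declination: sin δ = sin ε · sin λ_s = sin 23.44° × sin 139.3° = 0.25940, so δ = +15.034°.
cos H₀ = −tan φ · tan δ = −tan(+61.8°) × tan(+15.034°) = -0.5009, so H₀ = 2.0955 rad = 120.06°.

H₀ = 120°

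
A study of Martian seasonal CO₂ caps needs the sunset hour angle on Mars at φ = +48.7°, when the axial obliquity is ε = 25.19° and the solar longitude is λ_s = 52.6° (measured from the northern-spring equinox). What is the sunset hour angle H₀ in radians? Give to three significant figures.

Solar declination: sin δ = sin ε · sin λ_s = sin 25.19° × sin 52.6° = 0.33812, so δ = +19.762°.
cos H₀ = −tan φ · tan δ = −tan(+48.7°) × tan(+19.762°) = -0.4090, so H₀ = 1.9921 rad = 114.14°.

H₀ = 1.99 rad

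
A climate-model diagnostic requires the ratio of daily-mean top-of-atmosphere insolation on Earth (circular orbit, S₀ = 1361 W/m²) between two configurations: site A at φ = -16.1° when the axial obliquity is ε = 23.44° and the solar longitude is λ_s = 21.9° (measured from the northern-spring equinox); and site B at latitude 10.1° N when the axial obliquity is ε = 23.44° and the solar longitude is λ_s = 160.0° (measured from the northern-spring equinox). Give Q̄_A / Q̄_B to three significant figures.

— Configuration A (φ=-16.1°):
Solar declination: sin δ = sin ε · sin λ_s = sin 23.44° × sin 21.9° = 0.14837, so δ = +8.532°.
cos H₀ = −tan(-16.1°) tan(+8.532°) = 0.0433, H₀ = 1.5275 rad.
Bracket: H₀ sin φ sin δ + cos φ cos δ sin H₀ = 1.5275×-0.27731×0.14837 + 0.96078×0.98893×0.99906 = -0.062848 + 0.949251 = 0.886403.
Q̄ = (S₀/π) × [bracket] = (1361/π) × 0.886403 = 384.01 W/m².
— Configuration B (φ=+10.1°):
Solar declination: sin δ = sin ε · sin λ_s = sin 23.44° × sin 160.0° = 0.13605, so δ = +7.819°.
cos H₀ = −tan(+10.1°) tan(+7.819°) = -0.0245, H₀ = 1.5953 rad.
Bracket: H₀ sin φ sin δ + cos φ cos δ sin H₀ = 1.5953×0.17537×0.13605 + 0.98450×0.99070×0.99970 = 0.038062 + 0.975052 = 1.013114.
Q̄ = (S₀/π) × [bracket] = (1361/π) × 1.013114 = 438.90 W/m².
Ratio Q̄_A / Q̄_B = 384.01 / 438.90 = 0.8749.

Q̄_A / Q̄_B ≈ 0.875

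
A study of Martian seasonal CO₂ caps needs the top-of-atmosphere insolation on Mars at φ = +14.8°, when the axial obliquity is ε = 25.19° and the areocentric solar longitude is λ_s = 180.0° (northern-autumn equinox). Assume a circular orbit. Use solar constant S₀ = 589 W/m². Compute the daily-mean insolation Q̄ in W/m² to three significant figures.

sin δ = sin 25.19° × sin 180.0° = 0.00000, so δ = +0.000°.
cos H₀ = −tan(+14.8°) tan(+0.000°) = -0.0000, H₀ = 1.5708 rad.
Bracket: H₀ sin φ sin δ + cos φ cos δ sin H₀ = 1.5708×0.25545×0.00000 + 0.96682×1.00000×1.00000 = 0.000000 + 0.966820 = 0.966820.
Q̄ = (S₀/π) × [bracket] = (589/π) × 0.966820 = 181.3 W/m².

Q̄ ≈ 181 W/m²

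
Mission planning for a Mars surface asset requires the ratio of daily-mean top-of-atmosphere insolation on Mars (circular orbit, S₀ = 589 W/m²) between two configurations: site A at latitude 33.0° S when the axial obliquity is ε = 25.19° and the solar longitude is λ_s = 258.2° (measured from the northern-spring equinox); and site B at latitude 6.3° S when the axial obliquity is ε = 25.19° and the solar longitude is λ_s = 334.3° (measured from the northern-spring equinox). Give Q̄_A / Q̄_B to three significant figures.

— Configuration A (φ=-33.0°):
Solar declination: sin δ = sin ε · sin λ_s = sin 25.19° × sin 258.2° = -0.41663, so δ = -24.622°.
cos H₀ = −tan(-33.0°) tan(-24.622°) = -0.2976, H₀ = 1.8730 rad.
Bracket: H₀ sin φ sin δ + cos φ cos δ sin H₀ = 1.8730×-0.54464×-0.41663 + 0.83867×0.90908×0.95468 = 0.425009 + 0.727865 = 1.152874.
Q̄ = (S₀/π) × [bracket] = (589/π) × 1.152874 = 216.15 W/m².
— Configuration B (φ=-6.3°):
Solar declination: sin δ = sin ε · sin λ_s = sin 25.19° × sin 334.3° = -0.18457, so δ = -10.636°.
cos H₀ = −tan(-6.3°) tan(-10.636°) = -0.0207, H₀ = 1.5915 rad.
Bracket: H₀ sin φ sin δ + cos φ cos δ sin H₀ = 1.5915×-0.10973×-0.18457 + 0.99396×0.98282×0.99979 = 0.032232 + 0.976679 = 1.008911.
Q̄ = (S₀/π) × [bracket] = (589/π) × 1.008911 = 189.16 W/m².
Ratio Q̄_A / Q̄_B = 216.15 / 189.16 = 1.143.

Q̄_A / Q̄_B ≈ 1.14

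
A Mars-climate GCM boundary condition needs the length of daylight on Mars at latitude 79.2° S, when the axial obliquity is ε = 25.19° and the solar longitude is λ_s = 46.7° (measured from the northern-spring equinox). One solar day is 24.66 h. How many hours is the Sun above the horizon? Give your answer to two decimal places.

0.00 h

Solar declination: sin δ = sin ε · sin λ_s = sin 25.19° × sin 46.7° = 0.30976, so δ = +18.045°.
cos H₀ = −tan φ · tan δ = 1.7078 ≥ 1, so the Sun never rises (polar night) and H₀ = 0.
Daylight = 2H₀/(2π) × 24.66 h = (0.0000/π) × 24.66 = 0.00 h.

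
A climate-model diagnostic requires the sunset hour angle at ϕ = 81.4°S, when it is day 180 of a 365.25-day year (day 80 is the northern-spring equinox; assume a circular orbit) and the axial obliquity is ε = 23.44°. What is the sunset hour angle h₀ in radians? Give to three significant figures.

Solar longitude: L_s = 360° × (180 − 80)/365.25 = 98.563°.
sin δ = sin 23.44° × sin 98.563° = 0.39335, so δ = +23.163°.
cos h₀ = −tan ϕ · tan δ = 2.8290 ≥ 1, so the Sun never rises (polar night) and h₀ = 0.

h₀ = 0.00 rad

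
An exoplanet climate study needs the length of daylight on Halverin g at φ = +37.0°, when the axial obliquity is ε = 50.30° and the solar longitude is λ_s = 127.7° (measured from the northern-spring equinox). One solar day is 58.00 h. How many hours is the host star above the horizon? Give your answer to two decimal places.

Solar declination: sin δ = sin ε · sin λ_s = sin 50.30° × sin 127.7° = 0.60877, so δ = +37.500°.
cos H₀ = −tan φ · tan δ = −tan(+37.0°) × tan(+37.500°) = -0.5782, so H₀ = 2.1874 rad = 125.33°.
Daylight = 2H₀/(2π) × 58.00 h = (2.1874/π) × 58.00 = 40.38 h.

40.38 h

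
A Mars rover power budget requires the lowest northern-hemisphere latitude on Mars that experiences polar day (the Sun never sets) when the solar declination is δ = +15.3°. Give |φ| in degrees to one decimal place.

|φ| = 74.7°

Polar day requires cos H₀ = −tan φ tan δ ≤ −1, i.e. tan φ tan δ ≥ 1.
The boundary is |tan φ| · |tan δ| = 1, so |φ| = 90° − |δ| = 90° − 15.3° = 74.7° in the northern hemisphere.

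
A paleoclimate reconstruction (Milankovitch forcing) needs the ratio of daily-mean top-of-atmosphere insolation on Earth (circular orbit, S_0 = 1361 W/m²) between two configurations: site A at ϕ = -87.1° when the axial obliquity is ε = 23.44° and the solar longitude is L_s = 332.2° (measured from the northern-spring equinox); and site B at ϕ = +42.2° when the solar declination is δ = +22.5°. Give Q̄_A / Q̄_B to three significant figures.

Q̄_A / Q̄_B ≈ 0.512

— Configuration A (ϕ=-87.1°):
Solar declination: sin δ = sin ε · sin L_s = sin 23.44° × sin 332.2° = -0.18552, so δ = -10.692°.
cos h₀ = −tan(-87.1°) tan(-10.692°) = -3.7270 ≤ −1 ⇒ polar day, h₀ = π.
Bracket: h₀ sin ϕ sin δ + cos ϕ cos δ sin h₀ = 3.1416×-0.99872×-0.18552 + 0.05059×0.98264×0.00000 = 0.582084 + 0.000000 = 0.582084.
Q̄ = (S_0/π) × [bracket] = (1361/π) × 0.582084 = 252.17 W/m².
— Configuration B (ϕ=+42.2°):
cos h₀ = −tan(+42.2°) tan(+22.500°) = -0.3756, h₀ = 1.9558 rad.
Bracket: h₀ sin ϕ sin δ + cos ϕ cos δ sin h₀ = 1.9558×0.67172×0.38268 + 0.74080×0.92388×0.92679 = 0.502746 + 0.634305 = 1.137051.
Q̄ = (S_0/π) × [bracket] = (1361/π) × 1.137051 = 492.59 W/m².
Ratio Q̄_A / Q̄_B = 252.17 / 492.59 = 0.5119.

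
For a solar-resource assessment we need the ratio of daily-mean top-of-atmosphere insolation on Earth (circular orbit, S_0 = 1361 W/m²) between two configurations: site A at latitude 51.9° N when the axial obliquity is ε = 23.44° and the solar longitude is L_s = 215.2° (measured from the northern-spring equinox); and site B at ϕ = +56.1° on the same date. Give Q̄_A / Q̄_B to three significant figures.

Q̄_A / Q̄_B ≈ 1.24

— Configuration A (ϕ=+51.9°):
Solar declination: sin δ = sin ε · sin L_s = sin 23.44° × sin 215.2° = -0.22930, so δ = -13.256°.
cos h₀ = −tan(+51.9°) tan(-13.256°) = 0.3004, h₀ = 1.2656 rad.
Bracket: h₀ sin ϕ sin δ + cos ϕ cos δ sin h₀ = 1.2656×0.78694×-0.22930 + 0.61704×0.97336×0.95380 = -0.228372 + 0.572854 = 0.344482.
Q̄ = (S_0/π) × [bracket] = (1361/π) × 0.344482 = 149.24 W/m².
— Configuration B (ϕ=+56.1°):
cos h₀ = −tan(+56.1°) tan(-13.256°) = 0.3506, h₀ = 1.2126 rad.
Bracket: h₀ sin ϕ sin δ + cos ϕ cos δ sin h₀ = 1.2126×0.83001×-0.22930 + 0.55775×0.97336×0.93654 = -0.230784 + 0.508440 = 0.277656.
Q̄ = (S_0/π) × [bracket] = (1361/π) × 0.277656 = 120.29 W/m².
Ratio Q̄_A / Q̄_B = 149.24 / 120.29 = 1.241.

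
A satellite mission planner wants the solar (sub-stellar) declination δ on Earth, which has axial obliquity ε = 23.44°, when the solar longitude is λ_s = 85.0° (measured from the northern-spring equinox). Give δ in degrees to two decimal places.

δ = +23.35°

sin δ = sin ε · sin λ_s = sin 23.44° × sin 85.0° = 0.396275.
δ = arcsin(0.396275) = +23.35°.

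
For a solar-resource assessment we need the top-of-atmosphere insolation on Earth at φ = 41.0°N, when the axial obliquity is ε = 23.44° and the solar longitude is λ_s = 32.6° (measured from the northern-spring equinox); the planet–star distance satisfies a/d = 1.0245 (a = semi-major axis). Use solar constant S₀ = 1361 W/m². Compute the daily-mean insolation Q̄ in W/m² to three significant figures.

Solar declination: sin δ = sin ε · sin λ_s = sin 23.44° × sin 32.6° = 0.21432, so δ = +12.375°.
cos H₀ = −tan(+41.0°) tan(+12.375°) = -0.1907, H₀ = 1.7627 rad.
Bracket: H₀ sin φ sin δ + cos φ cos δ sin H₀ = 1.7627×0.65606×0.21432 + 0.75471×0.97676×0.98164 = 0.247848 + 0.723636 = 0.971484.
Inverse-square distance factor (a/d)² = 1.0245² = 1.049600.
Q̄ = (S₀/π) × 1.049600 × [bracket] = (1361/π) × 1.049600 × 0.971484 = 441.7 W/m².

Q̄ ≈ 442 W/m²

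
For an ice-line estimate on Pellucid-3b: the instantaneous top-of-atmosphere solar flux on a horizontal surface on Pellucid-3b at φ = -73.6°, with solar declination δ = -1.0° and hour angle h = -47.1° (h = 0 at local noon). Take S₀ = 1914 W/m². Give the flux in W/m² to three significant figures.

cos θ_z = sin φ sin δ + cos φ cos δ cos h = 0.016742 + 0.192166 = 0.208908.
Flux = S₀ · cos θ_z = 1914 × 0.208908 = 399.8 W/m².

400 W/m²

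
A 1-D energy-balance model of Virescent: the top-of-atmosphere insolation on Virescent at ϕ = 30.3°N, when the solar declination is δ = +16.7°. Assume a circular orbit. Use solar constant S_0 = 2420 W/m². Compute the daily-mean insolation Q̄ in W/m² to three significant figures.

cos h₀ = −tan(+30.3°) tan(+16.700°) = -0.1753, h₀ = 1.7470 rad.
Bracket: h₀ sin ϕ sin δ + cos ϕ cos δ sin h₀ = 1.7470×0.50453×0.28736 + 0.86340×0.95782×0.98451 = 0.253283 + 0.814172 = 1.067455.
Q̄ = (S_0/π) × [bracket] = (2420/π) × 1.067455 = 822.3 W/m².

Q̄ ≈ 822 W/m²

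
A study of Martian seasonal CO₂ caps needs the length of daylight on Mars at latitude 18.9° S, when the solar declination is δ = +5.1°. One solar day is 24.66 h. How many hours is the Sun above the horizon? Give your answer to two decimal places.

cos h₀ = −tan ϕ · tan δ = −tan(-18.9°) × tan(+5.100°) = 0.0306, so h₀ = 1.5402 rad = 88.25°.
Daylight = 2h₀/(2π) × 24.66 h = (1.5402/π) × 24.66 = 12.09 h.

12.09 h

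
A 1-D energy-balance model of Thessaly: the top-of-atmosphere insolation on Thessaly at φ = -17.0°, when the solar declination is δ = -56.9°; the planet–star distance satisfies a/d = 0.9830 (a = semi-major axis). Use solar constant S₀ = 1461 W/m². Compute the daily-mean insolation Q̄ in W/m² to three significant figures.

Q̄ ≈ 434 W/m²

cos H₀ = −tan(-17.0°) tan(-56.900°) = -0.4690, H₀ = 2.0589 rad.
Bracket: H₀ sin φ sin δ + cos φ cos δ sin H₀ = 2.0589×-0.29237×-0.83772 + 0.95630×0.54610×0.88320 = 0.504274 + 0.461238 = 0.965512.
Inverse-square distance factor (a/d)² = 0.9830² = 0.966289.
Q̄ = (S₀/π) × 0.966289 × [bracket] = (1461/π) × 0.966289 × 0.965512 = 433.9 W/m².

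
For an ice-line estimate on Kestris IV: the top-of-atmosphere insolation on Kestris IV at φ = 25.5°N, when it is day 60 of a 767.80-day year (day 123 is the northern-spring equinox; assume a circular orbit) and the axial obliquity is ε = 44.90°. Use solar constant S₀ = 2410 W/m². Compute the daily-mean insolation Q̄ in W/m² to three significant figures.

Q̄ ≈ 479 W/m²

Solar longitude: λ_s = 360° × (60 − 123)/767.80 = -29.539°, i.e. -29.539° + 360° = 330.461°.
sin δ = sin 44.90° × sin 330.461° = -0.34801, so δ = -20.365°.
cos H₀ = −tan(+25.5°) tan(-20.365°) = 0.1771, H₀ = 1.3928 rad.
Bracket: H₀ sin φ sin δ + cos φ cos δ sin H₀ = 1.3928×0.43051×-0.34801 + 0.90259×0.93749×0.98420 = -0.208672 + 0.832800 = 0.624128.
Q̄ = (S₀/π) × [bracket] = (2410/π) × 0.624128 = 478.8 W/m².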